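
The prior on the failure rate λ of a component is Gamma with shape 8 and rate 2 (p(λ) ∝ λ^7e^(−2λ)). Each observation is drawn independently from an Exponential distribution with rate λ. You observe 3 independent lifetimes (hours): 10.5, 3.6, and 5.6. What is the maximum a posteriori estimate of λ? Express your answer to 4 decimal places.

The Exponential(rate=λ) likelihood is ∝ λ^n e^(−λΣtᵢ). Here n = 3 and Σtᵢ = 10.5 + 3.6 + 5.6 = 19.7.
Posterior ∝ λ^7e^(−2λ) · λ^3e^(−19.7λ) = λ^10e^(−21.7λ), i.e. Gamma(11, 21.7).
Mode = (a−1)/b = 10/21.7 ≈ 0.4608.

λ̂_MAP = 0.4608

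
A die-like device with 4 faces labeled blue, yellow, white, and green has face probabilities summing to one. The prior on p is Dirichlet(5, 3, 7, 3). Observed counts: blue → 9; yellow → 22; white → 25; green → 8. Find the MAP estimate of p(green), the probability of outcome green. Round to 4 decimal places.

MAP estimate of p(green) = 0.1282

The posterior is Dirichlet(αᵢ + nᵢ) = Dirichlet(14, 25, 32, 11).
For a Dirichlet(a₁,…,a_K) with all aᵢ > 1, the mode has j-th component (aⱼ − 1)/(Σaᵢ − K).
Here Σaᵢ = 82 and K = 4, so p(green) = (11 − 1)/(82 − 4) = 10/78 ≈ 0.1282.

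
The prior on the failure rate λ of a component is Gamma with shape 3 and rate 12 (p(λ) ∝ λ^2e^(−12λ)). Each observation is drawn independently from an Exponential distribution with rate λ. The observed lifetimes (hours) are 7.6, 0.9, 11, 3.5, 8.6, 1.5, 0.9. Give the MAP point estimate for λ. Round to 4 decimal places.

λ̂_MAP = 0.1957

The Exponential(rate=λ) likelihood is ∝ λ^n e^(−λΣtᵢ). Here n = 7 and Σtᵢ = 7.6 + 0.9 + 11 + 3.5 + 8.6 + 1.5 + 0.9 = 34.
Posterior ∝ λ^2e^(−12λ) · λ^7e^(−34λ) = λ^9e^(−46λ), i.e. Gamma(10, 46).
Mode = (a−1)/b = 9/46 ≈ 0.1957.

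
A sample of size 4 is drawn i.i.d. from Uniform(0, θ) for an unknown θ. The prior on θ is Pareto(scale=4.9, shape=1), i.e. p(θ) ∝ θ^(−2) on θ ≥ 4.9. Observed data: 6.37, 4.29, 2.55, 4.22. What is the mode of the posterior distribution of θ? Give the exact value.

θ̂_MAP = 6.37

The Uniform(0, θ) likelihood is θ^(−n) for θ ≥ max(xᵢ), zero otherwise. Here max(xᵢ) = 6.37.
Posterior ∝ θ^(−2) · θ^(−4) = θ^(−6) on θ ≥ max(4.9, 6.37) = 6.37.
This density is strictly decreasing in θ, so the posterior mode lies at the lower boundary of the support.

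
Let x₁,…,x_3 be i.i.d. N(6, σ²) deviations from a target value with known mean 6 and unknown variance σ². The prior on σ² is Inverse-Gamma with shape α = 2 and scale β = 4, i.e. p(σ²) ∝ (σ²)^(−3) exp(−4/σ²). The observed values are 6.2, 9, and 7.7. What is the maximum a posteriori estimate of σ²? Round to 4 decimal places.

Sum of squared deviations about the known mean: SS = (6.2−6)² + (9−6)² + (7.7−6)² = 11.93.
The Normal likelihood contributes (σ²)^(−n/2) exp(−SS/(2σ²)), so the posterior is Inverse-Gamma(α + n/2, β + SS/2) = Inverse-Gamma(3.5, 9.965).
The mode of Inverse-Gamma(a, b) is b/(a+1) = 9.965/4.5 ≈ 2.2144.

σ̂²_MAP = 2.2144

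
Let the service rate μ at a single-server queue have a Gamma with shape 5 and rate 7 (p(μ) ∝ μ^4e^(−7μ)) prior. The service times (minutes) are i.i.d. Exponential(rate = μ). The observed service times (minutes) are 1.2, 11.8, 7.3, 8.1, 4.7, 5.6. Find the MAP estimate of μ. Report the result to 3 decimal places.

The Exponential(rate=μ) likelihood is ∝ μ^n e^(−μΣtᵢ). Here n = 6 and Σtᵢ = 1.2 + 11.8 + 7.3 + 8.1 + 4.7 + 5.6 = 38.7.
Posterior ∝ μ^4e^(−7μ) · μ^6e^(−38.7μ) = μ^10e^(−45.7μ), i.e. Gamma(11, 45.7).
Mode = (a−1)/b = 10/45.7 ≈ 0.219.

μ̂_MAP = 0.219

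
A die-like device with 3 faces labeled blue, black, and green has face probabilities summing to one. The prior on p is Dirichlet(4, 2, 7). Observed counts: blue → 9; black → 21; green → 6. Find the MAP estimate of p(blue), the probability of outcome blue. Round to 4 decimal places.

The posterior is Dirichlet(αᵢ + nᵢ) = Dirichlet(13, 23, 13).
For a Dirichlet(a₁,…,a_K) with all aᵢ > 1, the mode has j-th component (aⱼ − 1)/(Σaᵢ − K).
Here Σaᵢ = 49 and K = 3, so p(blue) = (13 − 1)/(49 − 3) = 12/46 ≈ 0.2609.

MAP estimate of p(blue) = 0.2609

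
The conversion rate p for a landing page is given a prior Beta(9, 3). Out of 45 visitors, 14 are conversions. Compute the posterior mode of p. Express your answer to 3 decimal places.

p̂_MAP = 0.400

Prior: Beta(9, 3).
Data: 14 successes in 45 trials. The binomial likelihood contributes p^14(1−p)^31, so the posterior is Beta(9+14, 3+31) = Beta(23, 34).
For Beta(a, b) with a, b > 1 the mode is (a−1)/(a+b−2) = 22/55 ≈ 0.400.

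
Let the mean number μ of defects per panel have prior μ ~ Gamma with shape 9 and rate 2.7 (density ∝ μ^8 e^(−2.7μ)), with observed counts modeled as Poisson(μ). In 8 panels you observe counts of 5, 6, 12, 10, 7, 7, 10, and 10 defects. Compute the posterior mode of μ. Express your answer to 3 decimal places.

μ̂_MAP = 7.009

Σxᵢ = 5+6+12+10+7+7+10+10 = 67, with n = 8.
Posterior ∝ μ^8e^(−2.7μ) · μ^67e^(−8μ) = μ^75e^(−10.7μ), i.e. Gamma(shape=76, rate=10.7).
The mode of a Gamma(a, b) with a ≥ 1 (shape–rate) is (a−1)/b = 75/10.7 ≈ 7.009.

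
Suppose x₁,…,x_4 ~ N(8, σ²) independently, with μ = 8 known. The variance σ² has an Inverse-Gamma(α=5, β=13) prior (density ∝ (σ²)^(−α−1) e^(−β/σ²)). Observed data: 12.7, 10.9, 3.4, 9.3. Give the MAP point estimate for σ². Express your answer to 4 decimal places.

Sum of squared deviations about the known mean: SS = (12.7−8)² + (10.9−8)² + (3.4−8)² + (9.3−8)² = 53.35.
The Normal likelihood contributes (σ²)^(−n/2) exp(−SS/(2σ²)), so the posterior is Inverse-Gamma(α + n/2, β + SS/2) = Inverse-Gamma(7, 39.675).
The mode of Inverse-Gamma(a, b) is b/(a+1) = 39.675/8 ≈ 4.9594.

σ̂²_MAP = 4.9594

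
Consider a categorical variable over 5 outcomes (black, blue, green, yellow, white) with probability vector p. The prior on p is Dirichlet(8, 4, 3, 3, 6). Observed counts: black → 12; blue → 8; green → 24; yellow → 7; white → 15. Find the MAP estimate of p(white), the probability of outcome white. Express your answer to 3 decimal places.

The posterior is Dirichlet(αᵢ + nᵢ) = Dirichlet(20, 12, 27, 10, 21).
For a Dirichlet(a₁,…,a_K) with all aᵢ > 1, the mode has j-th component (aⱼ − 1)/(Σaᵢ − K).
Here Σaᵢ = 90 and K = 5, so p(white) = (21 − 1)/(90 − 5) = 20/85 ≈ 0.235.

MAP estimate of p(white) = 0.235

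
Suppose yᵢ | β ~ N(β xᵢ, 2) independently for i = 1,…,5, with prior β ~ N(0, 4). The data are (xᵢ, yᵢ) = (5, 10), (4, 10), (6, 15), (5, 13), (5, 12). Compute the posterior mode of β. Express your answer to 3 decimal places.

log p(β | y) = −Σ(yᵢ − βxᵢ)²/(2·2) − β²/(2·4) + const.
Setting the derivative to zero: Σxᵢ(yᵢ − βxᵢ)/2 − β/4 = 0, so β = Σxᵢyᵢ / (Σxᵢ² + σ²/τ²).
Σxᵢyᵢ = 5·10 + 4·10 + 6·15 + 5·13 + 5·12 = 305; Σxᵢ² = 127; σ²/τ² = 0.5.
β̂_MAP = 305 / (127 + 0.5) = 305/127.5 ≈ 2.392.

β̂_MAP = 2.392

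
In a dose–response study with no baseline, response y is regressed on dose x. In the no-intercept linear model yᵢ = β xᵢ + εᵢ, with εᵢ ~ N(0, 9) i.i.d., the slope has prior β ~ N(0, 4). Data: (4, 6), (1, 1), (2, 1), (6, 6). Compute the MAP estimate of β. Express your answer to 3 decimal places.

log p(β | y) = −Σ(yᵢ − βxᵢ)²/(2·9) − β²/(2·4) + const.
Setting the derivative to zero: Σxᵢ(yᵢ − βxᵢ)/9 − β/4 = 0, so β = Σxᵢyᵢ / (Σxᵢ² + σ²/τ²).
Σxᵢyᵢ = 4·6 + 1·1 + 2·1 + 6·6 = 63; Σxᵢ² = 57; σ²/τ² = 2.25.
β̂_MAP = 63 / (57 + 2.25) = 63/59.25 ≈ 1.063.

β̂_MAP = 1.063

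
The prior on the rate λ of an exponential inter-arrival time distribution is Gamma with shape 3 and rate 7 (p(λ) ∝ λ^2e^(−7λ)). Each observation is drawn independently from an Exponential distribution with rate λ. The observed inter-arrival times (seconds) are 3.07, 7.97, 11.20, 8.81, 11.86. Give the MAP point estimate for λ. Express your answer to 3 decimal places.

The Exponential(rate=λ) likelihood is ∝ λ^n e^(−λΣtᵢ). Here n = 5 and Σtᵢ = 3.07 + 7.97 + 11.20 + 8.81 + 11.86 = 42.91.
Posterior ∝ λ^2e^(−7λ) · λ^5e^(−42.91λ) = λ^7e^(−49.91λ), i.e. Gamma(8, 49.91).
Mode = (a−1)/b = 7/49.91 ≈ 0.140.

λ̂_MAP = 0.140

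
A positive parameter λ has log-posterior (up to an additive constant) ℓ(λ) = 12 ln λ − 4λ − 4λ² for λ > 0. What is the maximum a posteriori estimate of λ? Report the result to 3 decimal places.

ℓ'(λ) = 12/λ − 4 − 8λ. Setting this to zero and multiplying by λ: 8λ² + 4λ − 12 = 0.
λ = (−4 + √(4² + 4·8·12)) / (2·8) = (−4 + √400) / 16 = (−4 + 20)/16 = 1.
ℓ''(λ) = −12/λ² − 8 < 0, confirming a maximum.

λ̂_MAP = 1.000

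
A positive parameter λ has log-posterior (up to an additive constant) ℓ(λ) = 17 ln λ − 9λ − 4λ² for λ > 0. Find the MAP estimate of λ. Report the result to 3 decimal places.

ℓ'(λ) = 17/λ − 9 − 8λ. Setting this to zero and multiplying by λ: 8λ² + 9λ − 17 = 0.
λ = (−9 + √(9² + 4·8·17)) / (2·8) = (−9 + √625) / 16 = (−9 + 25)/16 = 1.
ℓ''(λ) = −17/λ² − 8 < 0, confirming a maximum.

λ̂_MAP = 1.000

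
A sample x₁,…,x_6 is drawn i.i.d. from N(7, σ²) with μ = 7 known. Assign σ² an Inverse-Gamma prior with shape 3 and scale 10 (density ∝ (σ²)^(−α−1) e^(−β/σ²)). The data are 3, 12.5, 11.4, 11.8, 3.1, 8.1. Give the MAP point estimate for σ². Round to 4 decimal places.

Sum of squared deviations about the known mean: SS = (3−7)² + (12.5−7)² + (11.4−7)² + (11.8−7)² + (3.1−7)² + (8.1−7)² = 105.07.
The Normal likelihood contributes (σ²)^(−n/2) exp(−SS/(2σ²)), so the posterior is Inverse-Gamma(α + n/2, β + SS/2) = Inverse-Gamma(6, 62.535).
The mode of Inverse-Gamma(a, b) is b/(a+1) = 62.535/7 ≈ 8.9336.

σ̂²_MAP = 8.9336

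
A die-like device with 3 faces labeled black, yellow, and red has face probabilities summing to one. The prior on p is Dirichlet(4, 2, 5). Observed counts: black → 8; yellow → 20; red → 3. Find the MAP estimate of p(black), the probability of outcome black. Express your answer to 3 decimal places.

MAP estimate of p(black) = 0.282

The posterior is Dirichlet(αᵢ + nᵢ) = Dirichlet(12, 22, 8).
For a Dirichlet(a₁,…,a_K) with all aᵢ > 1, the mode has j-th component (aⱼ − 1)/(Σaᵢ − K).
Here Σaᵢ = 42 and K = 3, so p(black) = (12 − 1)/(42 − 3) = 11/39 ≈ 0.282.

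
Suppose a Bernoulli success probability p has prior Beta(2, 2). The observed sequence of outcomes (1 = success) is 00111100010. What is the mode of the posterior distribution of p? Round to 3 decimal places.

Prior: Beta(2, 2).
Data: 5 successes in 11 trials (from the sequence). The binomial likelihood contributes p^5(1−p)^6, so the posterior is Beta(2+5, 2+6) = Beta(7, 8).
For Beta(a, b) with a, b > 1 the mode is (a−1)/(a+b−2) = 6/13 ≈ 0.462.

p̂_MAP = 0.462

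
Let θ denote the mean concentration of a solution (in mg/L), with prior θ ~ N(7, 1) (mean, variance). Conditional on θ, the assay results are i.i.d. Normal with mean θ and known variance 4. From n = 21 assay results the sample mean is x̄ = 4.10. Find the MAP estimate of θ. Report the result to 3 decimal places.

n = 21, x̄ = 4.10.
For a Normal prior and Normal likelihood with known variance, the posterior is Normal; its mode equals its mean, the precision-weighted average.
Prior precision 1/σ₀² = 1/1 = 1; data precision n/σ² = 21/4 = 5.25.
θ̂ = (1·7 + 5.25·4.1) / (1 + 5.25) = 28.525/6.25 = 4.564.

θ̂_MAP = 4.564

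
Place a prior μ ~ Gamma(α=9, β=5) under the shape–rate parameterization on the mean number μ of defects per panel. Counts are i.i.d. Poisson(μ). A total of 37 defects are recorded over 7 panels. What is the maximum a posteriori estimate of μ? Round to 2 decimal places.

μ̂_MAP = 3.75

Σxᵢ = 37, n = 7.
Posterior ∝ μ^8e^(−5μ) · μ^37e^(−7μ) = μ^45e^(−12μ), i.e. Gamma(shape=46, rate=12).
The mode of a Gamma(a, b) with a ≥ 1 (shape–rate) is (a−1)/b = 45/12 ≈ 3.75.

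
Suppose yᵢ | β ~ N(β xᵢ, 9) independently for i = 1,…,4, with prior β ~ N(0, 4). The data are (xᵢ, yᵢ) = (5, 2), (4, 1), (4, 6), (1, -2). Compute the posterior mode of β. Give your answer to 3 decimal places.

log p(β | y) = −Σ(yᵢ − βxᵢ)²/(2·9) − β²/(2·4) + const.
Setting the derivative to zero: Σxᵢ(yᵢ − βxᵢ)/9 − β/4 = 0, so β = Σxᵢyᵢ / (Σxᵢ² + σ²/τ²).
Σxᵢyᵢ = 5·2 + 4·1 + 4·6 + 1·(-2) = 36; Σxᵢ² = 58; σ²/τ² = 2.25.
β̂_MAP = 36 / (58 + 2.25) = 36/60.25 ≈ 0.598.

β̂_MAP = 0.598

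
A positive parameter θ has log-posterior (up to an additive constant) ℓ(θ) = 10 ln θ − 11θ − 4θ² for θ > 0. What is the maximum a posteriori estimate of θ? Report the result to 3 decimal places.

ℓ'(θ) = 10/θ − 11 − 8θ. Setting this to zero and multiplying by θ: 8θ² + 11θ − 10 = 0.
θ = (−11 + √(11² + 4·8·10)) / (2·8) = (−11 + √441) / 16 = (−11 + 21)/16 = 5/8.
ℓ''(θ) = −10/θ² − 8 < 0, confirming a maximum.

θ̂_MAP = 0.625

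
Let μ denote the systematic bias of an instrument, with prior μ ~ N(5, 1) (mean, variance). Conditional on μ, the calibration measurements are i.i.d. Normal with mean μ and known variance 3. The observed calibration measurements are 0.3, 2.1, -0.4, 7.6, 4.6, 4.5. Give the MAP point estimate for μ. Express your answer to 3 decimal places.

μ̂_MAP = 3.744

n = 6; x̄ = (0.3 + 2.1 + (-0.4) + 7.6 + 4.6 + 4.5)/6 = 18.7/6 = 187/60 ≈ 3.1167.
For a Normal prior and Normal likelihood with known variance, the posterior is Normal; its mode equals its mean, the precision-weighted average.
Prior precision 1/σ₀² = 1/1 = 1; data precision n/σ² = 6/3 = 2.
μ̂ = (1·5 + 2·(187/60)) / (1 + 2) = (337/30)/3 = 337/90 ≈ 3.744.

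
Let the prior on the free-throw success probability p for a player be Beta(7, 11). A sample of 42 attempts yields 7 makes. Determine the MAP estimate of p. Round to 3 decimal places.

p̂_MAP = 0.224

Prior: Beta(7, 11).
Data: 7 successes in 42 trials. The binomial likelihood contributes p^7(1−p)^35, so the posterior is Beta(7+7, 11+35) = Beta(14, 46).
For Beta(a, b) with a, b > 1 the mode is (a−1)/(a+b−2) = 13/58 ≈ 0.224.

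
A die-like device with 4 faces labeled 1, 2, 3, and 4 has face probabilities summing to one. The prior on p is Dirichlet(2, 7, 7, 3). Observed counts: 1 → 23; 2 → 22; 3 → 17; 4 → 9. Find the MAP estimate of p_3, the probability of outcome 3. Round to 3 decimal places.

MAP estimate: 0.267

The posterior is Dirichlet(αᵢ + nᵢ) = Dirichlet(25, 29, 24, 12).
For a Dirichlet(a₁,…,a_K) with all aᵢ > 1, the mode has j-th component (aⱼ − 1)/(Σaᵢ − K).
Here Σaᵢ = 90 and K = 4, so p_3 = (24 − 1)/(90 − 4) = 23/86 ≈ 0.267.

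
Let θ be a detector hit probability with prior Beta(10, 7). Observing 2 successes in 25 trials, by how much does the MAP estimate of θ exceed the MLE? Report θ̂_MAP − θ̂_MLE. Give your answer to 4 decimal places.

MAP − MLE = 0.1950

Posterior is Beta(12, 30); MAP = (12−1)/(42−2) = 11/40 ≈ 0.27500.
MLE ignores the prior: θ̂_MLE = k/n = 2/25 ≈ 0.08000.
Difference = 11/40 − 2/25 = 39/200 ≈ 0.1950.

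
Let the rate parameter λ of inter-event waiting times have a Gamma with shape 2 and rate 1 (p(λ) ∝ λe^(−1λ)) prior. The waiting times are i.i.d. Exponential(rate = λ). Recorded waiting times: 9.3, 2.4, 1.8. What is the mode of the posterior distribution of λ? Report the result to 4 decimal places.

λ̂_MAP = 0.2759

The Exponential(rate=λ) likelihood is ∝ λ^n e^(−λΣtᵢ). Here n = 3 and Σtᵢ = 9.3 + 2.4 + 1.8 = 13.5.
Posterior ∝ λe^(−1λ) · λ^3e^(−13.5λ) = λ^4e^(−14.5λ), i.e. Gamma(5, 14.5).
Mode = (a−1)/b = 4/14.5 ≈ 0.2759.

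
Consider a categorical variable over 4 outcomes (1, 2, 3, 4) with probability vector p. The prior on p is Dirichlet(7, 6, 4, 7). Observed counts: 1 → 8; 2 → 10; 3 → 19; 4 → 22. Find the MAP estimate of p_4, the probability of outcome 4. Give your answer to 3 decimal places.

MAP estimate: 0.354

The posterior is Dirichlet(αᵢ + nᵢ) = Dirichlet(15, 16, 23, 29).
For a Dirichlet(a₁,…,a_K) with all aᵢ > 1, the mode has j-th component (aⱼ − 1)/(Σaᵢ − K).
Here Σaᵢ = 83 and K = 4, so p_4 = (29 − 1)/(83 − 4) = 28/79 ≈ 0.354.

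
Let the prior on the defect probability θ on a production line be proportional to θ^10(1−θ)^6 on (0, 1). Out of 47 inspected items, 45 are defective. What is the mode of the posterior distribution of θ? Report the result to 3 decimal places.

θ̂_MAP = 0.873

The prior density ∝ θ^10(1−θ)^6 is the kernel of Beta(11, 7).
Data: 45 successes in 47 trials. The binomial likelihood contributes θ^45(1−θ)^2, so the posterior is Beta(11+45, 7+2) = Beta(56, 9).
For Beta(a, b) with a, b > 1 the mode is (a−1)/(a+b−2) = 55/63 ≈ 0.873.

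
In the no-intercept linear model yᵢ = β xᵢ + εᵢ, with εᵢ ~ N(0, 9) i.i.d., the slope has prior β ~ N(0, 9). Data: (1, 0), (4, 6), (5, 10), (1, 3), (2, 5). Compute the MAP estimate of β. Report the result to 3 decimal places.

log p(β | y) = −Σ(yᵢ − βxᵢ)²/(2·9) − β²/(2·9) + const.
Setting the derivative to zero: Σxᵢ(yᵢ − βxᵢ)/9 − β/9 = 0, so β = Σxᵢyᵢ / (Σxᵢ² + σ²/τ²).
Σxᵢyᵢ = 1·0 + 4·6 + 5·10 + 1·3 + 2·5 = 87; Σxᵢ² = 47; σ²/τ² = 1.
β̂_MAP = 87 / (47 + 1) = 87/48 ≈ 1.813.

β̂_MAP = 1.813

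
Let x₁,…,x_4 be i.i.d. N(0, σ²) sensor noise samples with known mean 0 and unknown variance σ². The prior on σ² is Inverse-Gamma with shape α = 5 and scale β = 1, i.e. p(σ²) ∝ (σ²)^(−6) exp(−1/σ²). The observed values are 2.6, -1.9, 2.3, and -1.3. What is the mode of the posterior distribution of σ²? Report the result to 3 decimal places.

σ̂²_MAP = 1.209

Sum of squared deviations about the known mean: SS = (2.6−0)² + (-1.9−0)² + (2.3−0)² + (-1.3−0)² = 17.35.
The Normal likelihood contributes (σ²)^(−n/2) exp(−SS/(2σ²)), so the posterior is Inverse-Gamma(α + n/2, β + SS/2) = Inverse-Gamma(7, 9.675).
The mode of Inverse-Gamma(a, b) is b/(a+1) = 9.675/8 ≈ 1.209.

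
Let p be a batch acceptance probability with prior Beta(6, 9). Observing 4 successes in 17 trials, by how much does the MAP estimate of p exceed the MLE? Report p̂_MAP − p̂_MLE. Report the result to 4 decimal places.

Posterior is Beta(10, 22); MAP = (10−1)/(32−2) = 9/30 ≈ 0.30000.
MLE ignores the prior: p̂_MLE = k/n = 4/17 ≈ 0.23529.
Difference = 9/30 − 4/17 = 11/170 ≈ 0.0647.

MAP − MLE = 0.0647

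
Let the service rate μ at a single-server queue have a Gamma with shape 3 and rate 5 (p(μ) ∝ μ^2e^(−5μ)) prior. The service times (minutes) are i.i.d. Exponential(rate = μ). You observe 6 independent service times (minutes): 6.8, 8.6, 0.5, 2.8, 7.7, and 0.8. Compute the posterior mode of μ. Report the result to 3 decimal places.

μ̂_MAP = 0.248

The Exponential(rate=μ) likelihood is ∝ μ^n e^(−μΣtᵢ). Here n = 6 and Σtᵢ = 6.8 + 8.6 + 0.5 + 2.8 + 7.7 + 0.8 = 27.2.
Posterior ∝ μ^2e^(−5μ) · μ^6e^(−27.2μ) = μ^8e^(−32.2μ), i.e. Gamma(9, 32.2).
Mode = (a−1)/b = 8/32.2 ≈ 0.248.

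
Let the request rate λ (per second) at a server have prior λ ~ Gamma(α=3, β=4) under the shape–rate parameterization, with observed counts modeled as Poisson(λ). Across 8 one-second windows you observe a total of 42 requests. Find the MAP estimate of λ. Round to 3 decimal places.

λ̂_MAP = 3.667

Σxᵢ = 42, n = 8.
Posterior ∝ λ^2e^(−4λ) · λ^42e^(−8λ) = λ^44e^(−12λ), i.e. Gamma(shape=45, rate=12).
The mode of a Gamma(a, b) with a ≥ 1 (shape–rate) is (a−1)/b = 44/12 ≈ 3.667.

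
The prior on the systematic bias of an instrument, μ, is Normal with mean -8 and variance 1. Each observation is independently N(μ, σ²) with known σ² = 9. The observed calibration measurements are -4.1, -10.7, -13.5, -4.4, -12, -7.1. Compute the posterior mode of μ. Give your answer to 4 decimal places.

μ̂_MAP = -8.2533

n = 6; x̄ = ((-4.1) + (-10.7) + (-13.5) + (-4.4) + (-12) + (-7.1))/6 = -51.8/6 = -259/30 ≈ -8.6333.
For a Normal prior and Normal likelihood with known variance, the posterior is Normal; its mode equals its mean, the precision-weighted average.
Prior precision 1/σ₀² = 1/1 = 1; data precision n/σ² = 6/9 = 2/3.
μ̂ = (1·(-8) + (2/3)·(-259/30)) / (1 + 2/3) = (-619/45)/(5/3) = -619/75 ≈ -8.2533.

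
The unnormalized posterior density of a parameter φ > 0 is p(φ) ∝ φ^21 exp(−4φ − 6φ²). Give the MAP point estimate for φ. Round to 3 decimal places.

φ̂_MAP = 1.167

ℓ'(φ) = 21/φ − 4 − 12φ. Setting this to zero and multiplying by φ: 12φ² + 4φ − 21 = 0.
φ = (−4 + √(4² + 4·12·21)) / (2·12) = (−4 + √1024) / 24 = (−4 + 32)/24 = 7/6.
ℓ''(φ) = −21/φ² − 12 < 0, confirming a maximum.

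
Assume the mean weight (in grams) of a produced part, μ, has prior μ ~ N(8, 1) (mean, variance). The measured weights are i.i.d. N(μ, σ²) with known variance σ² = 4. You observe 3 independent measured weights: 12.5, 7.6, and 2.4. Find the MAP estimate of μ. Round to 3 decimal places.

n = 3; x̄ = (12.5 + 7.6 + 2.4)/3 = 22.5/3 = 7.5.
For a Normal prior and Normal likelihood with known variance, the posterior is Normal; its mode equals its mean, the precision-weighted average.
Prior precision 1/σ₀² = 1/1 = 1; data precision n/σ² = 3/4 = 0.75.
μ̂ = (1·8 + 0.75·7.5) / (1 + 0.75) = 13.625/1.75 = 109/14 ≈ 7.786.

μ̂_MAP = 7.786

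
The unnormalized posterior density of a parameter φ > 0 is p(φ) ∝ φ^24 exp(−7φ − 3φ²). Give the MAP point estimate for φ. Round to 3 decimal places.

φ̂_MAP = 1.500

ℓ'(φ) = 24/φ − 7 − 6φ. Setting this to zero and multiplying by φ: 6φ² + 7φ − 24 = 0.
φ = (−7 + √(7² + 4·6·24)) / (2·6) = (−7 + √625) / 12 = (−7 + 25)/12 = 3/2.
ℓ''(φ) = −24/φ² − 6 < 0, confirming a maximum.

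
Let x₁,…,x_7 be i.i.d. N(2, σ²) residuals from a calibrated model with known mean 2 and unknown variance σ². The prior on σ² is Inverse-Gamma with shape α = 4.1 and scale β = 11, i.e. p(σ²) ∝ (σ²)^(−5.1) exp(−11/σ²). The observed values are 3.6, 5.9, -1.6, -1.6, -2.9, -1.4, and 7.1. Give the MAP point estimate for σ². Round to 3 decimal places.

σ̂²_MAP = 7.399

Sum of squared deviations about the known mean: SS = (3.6−2)² + (5.9−2)² + (-1.6−2)² + (-1.6−2)² + (-2.9−2)² + (-1.4−2)² + (7.1−2)² = 105.27.
The Normal likelihood contributes (σ²)^(−n/2) exp(−SS/(2σ²)), so the posterior is Inverse-Gamma(α + n/2, β + SS/2) = Inverse-Gamma(7.6, 63.635).
The mode of Inverse-Gamma(a, b) is b/(a+1) = 63.635/8.6 ≈ 7.399.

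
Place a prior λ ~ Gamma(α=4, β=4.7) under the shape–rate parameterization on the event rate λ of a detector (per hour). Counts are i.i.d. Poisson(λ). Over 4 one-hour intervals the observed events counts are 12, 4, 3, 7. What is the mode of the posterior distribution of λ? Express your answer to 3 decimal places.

Σxᵢ = 12+4+3+7 = 26, with n = 4.
Posterior ∝ λ^3e^(−4.7λ) · λ^26e^(−4λ) = λ^29e^(−8.7λ), i.e. Gamma(shape=30, rate=8.7).
The mode of a Gamma(a, b) with a ≥ 1 (shape–rate) is (a−1)/b = 29/8.7 ≈ 3.333.

λ̂_MAP = 3.333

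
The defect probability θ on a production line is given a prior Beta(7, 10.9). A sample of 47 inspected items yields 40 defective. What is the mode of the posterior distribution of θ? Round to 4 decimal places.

θ̂_MAP = 0.7313

Prior: Beta(7, 10.9).
Data: 40 successes in 47 trials. The binomial likelihood contributes θ^40(1−θ)^7, so the posterior is Beta(7+40, 10.9+7) = Beta(47, 17.9).
For Beta(a, b) with a, b > 1 the mode is (a−1)/(a+b−2) = 46/62.9 ≈ 0.7313.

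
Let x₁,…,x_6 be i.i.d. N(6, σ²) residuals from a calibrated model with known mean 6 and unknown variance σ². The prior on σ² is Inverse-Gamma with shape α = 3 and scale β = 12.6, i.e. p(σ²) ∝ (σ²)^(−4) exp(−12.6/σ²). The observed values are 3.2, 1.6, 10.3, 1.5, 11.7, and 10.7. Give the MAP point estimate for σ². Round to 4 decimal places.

Sum of squared deviations about the known mean: SS = (3.2−6)² + (1.6−6)² + (10.3−6)² + (1.5−6)² + (11.7−6)² + (10.7−6)² = 120.52.
The Normal likelihood contributes (σ²)^(−n/2) exp(−SS/(2σ²)), so the posterior is Inverse-Gamma(α + n/2, β + SS/2) = Inverse-Gamma(6, 72.86).
The mode of Inverse-Gamma(a, b) is b/(a+1) = 72.86/7 ≈ 10.4086.

σ̂²_MAP = 10.4086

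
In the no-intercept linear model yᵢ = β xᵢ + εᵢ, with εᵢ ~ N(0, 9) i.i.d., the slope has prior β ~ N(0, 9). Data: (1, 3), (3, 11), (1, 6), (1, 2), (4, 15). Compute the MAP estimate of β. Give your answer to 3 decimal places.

β̂_MAP = 3.586

log p(β | y) = −Σ(yᵢ − βxᵢ)²/(2·9) − β²/(2·9) + const.
Setting the derivative to zero: Σxᵢ(yᵢ − βxᵢ)/9 − β/9 = 0, so β = Σxᵢyᵢ / (Σxᵢ² + σ²/τ²).
Σxᵢyᵢ = 1·3 + 3·11 + 1·6 + 1·2 + 4·15 = 104; Σxᵢ² = 28; σ²/τ² = 1.
β̂_MAP = 104 / (28 + 1) = 104/29 ≈ 3.586.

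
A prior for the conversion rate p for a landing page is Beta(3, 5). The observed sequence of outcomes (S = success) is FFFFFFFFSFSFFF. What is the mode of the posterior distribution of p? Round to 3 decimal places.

p̂_MAP = 0.200

Prior: Beta(3, 5).
Data: 2 successes in 14 trials (from the sequence). The binomial likelihood contributes p^2(1−p)^12, so the posterior is Beta(3+2, 5+12) = Beta(5, 17).
For Beta(a, b) with a, b > 1 the mode is (a−1)/(a+b−2) = 4/20 ≈ 0.200.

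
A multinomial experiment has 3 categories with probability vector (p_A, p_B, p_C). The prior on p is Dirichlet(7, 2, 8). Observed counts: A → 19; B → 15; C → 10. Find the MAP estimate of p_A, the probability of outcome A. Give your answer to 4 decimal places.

MAP estimate of p_A = 0.4310

The posterior is Dirichlet(αᵢ + nᵢ) = Dirichlet(26, 17, 18).
For a Dirichlet(a₁,…,a_K) with all aᵢ > 1, the mode has j-th component (aⱼ − 1)/(Σaᵢ − K).
Here Σaᵢ = 61 and K = 3, so p_A = (26 − 1)/(61 − 3) = 25/58 ≈ 0.4310.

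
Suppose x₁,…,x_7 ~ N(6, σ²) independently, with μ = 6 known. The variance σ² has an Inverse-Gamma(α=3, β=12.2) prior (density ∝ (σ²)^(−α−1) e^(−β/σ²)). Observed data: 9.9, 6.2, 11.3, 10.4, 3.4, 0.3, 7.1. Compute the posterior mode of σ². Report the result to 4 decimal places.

σ̂²_MAP = 8.5040

Sum of squared deviations about the known mean: SS = (9.9−6)² + (6.2−6)² + (11.3−6)² + (10.4−6)² + (3.4−6)² + (0.3−6)² + (7.1−6)² = 103.16.
The Normal likelihood contributes (σ²)^(−n/2) exp(−SS/(2σ²)), so the posterior is Inverse-Gamma(α + n/2, β + SS/2) = Inverse-Gamma(6.5, 63.78).
The mode of Inverse-Gamma(a, b) is b/(a+1) = 63.78/7.5 ≈ 8.5040.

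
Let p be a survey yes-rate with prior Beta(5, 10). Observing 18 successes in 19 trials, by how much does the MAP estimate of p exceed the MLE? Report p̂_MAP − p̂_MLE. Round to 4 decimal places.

MAP − MLE = -0.2599

Posterior is Beta(23, 11); MAP = (23−1)/(34−2) = 22/32 ≈ 0.68750.
MLE ignores the prior: p̂_MLE = k/n = 18/19 ≈ 0.94737.
Difference = 22/32 − 18/19 = -79/304 ≈ -0.2599.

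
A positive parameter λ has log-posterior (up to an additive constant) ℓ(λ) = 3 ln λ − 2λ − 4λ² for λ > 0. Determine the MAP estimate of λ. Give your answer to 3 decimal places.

ℓ'(λ) = 3/λ − 2 − 8λ. Setting this to zero and multiplying by λ: 8λ² + 2λ − 3 = 0.
λ = (−2 + √(2² + 4·8·3)) / (2·8) = (−2 + √100) / 16 = (−2 + 10)/16 = 1/2.
ℓ''(λ) = −3/λ² − 8 < 0, confirming a maximum.

λ̂_MAP = 0.500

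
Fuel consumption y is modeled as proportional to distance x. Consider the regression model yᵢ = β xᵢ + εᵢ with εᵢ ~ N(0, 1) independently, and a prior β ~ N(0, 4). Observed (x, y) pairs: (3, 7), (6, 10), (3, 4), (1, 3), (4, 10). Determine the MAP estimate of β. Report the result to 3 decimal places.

β̂_MAP = 1.909

log p(β | y) = −Σ(yᵢ − βxᵢ)²/(2·1) − β²/(2·4) + const.
Setting the derivative to zero: Σxᵢ(yᵢ − βxᵢ)/1 − β/4 = 0, so β = Σxᵢyᵢ / (Σxᵢ² + σ²/τ²).
Σxᵢyᵢ = 3·7 + 6·10 + 3·4 + 1·3 + 4·10 = 136; Σxᵢ² = 71; σ²/τ² = 0.25.
β̂_MAP = 136 / (71 + 0.25) = 136/71.25 ≈ 1.909.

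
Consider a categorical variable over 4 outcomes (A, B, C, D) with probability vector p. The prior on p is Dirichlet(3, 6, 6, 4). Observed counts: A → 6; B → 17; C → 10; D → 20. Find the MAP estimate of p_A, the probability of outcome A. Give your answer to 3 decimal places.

The posterior is Dirichlet(αᵢ + nᵢ) = Dirichlet(9, 23, 16, 24).
For a Dirichlet(a₁,…,a_K) with all aᵢ > 1, the mode has j-th component (aⱼ − 1)/(Σaᵢ − K).
Here Σaᵢ = 72 and K = 4, so p_A = (9 − 1)/(72 − 4) = 8/68 ≈ 0.118.

MAP estimate of p_A = 0.118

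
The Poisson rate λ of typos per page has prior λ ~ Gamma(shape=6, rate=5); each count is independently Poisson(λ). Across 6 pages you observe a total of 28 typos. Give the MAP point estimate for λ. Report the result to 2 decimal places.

λ̂_MAP = 3.00

Σxᵢ = 28, n = 6.
Posterior ∝ λ^5e^(−5λ) · λ^28e^(−6λ) = λ^33e^(−11λ), i.e. Gamma(shape=34, rate=11).
The mode of a Gamma(a, b) with a ≥ 1 (shape–rate) is (a−1)/b = 33/11 ≈ 3.00.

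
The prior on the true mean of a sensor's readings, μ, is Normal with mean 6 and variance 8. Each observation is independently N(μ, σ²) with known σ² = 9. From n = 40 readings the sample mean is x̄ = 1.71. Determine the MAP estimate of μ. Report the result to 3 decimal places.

μ̂_MAP = 1.827

n = 40, x̄ = 1.71.
For a Normal prior and Normal likelihood with known variance, the posterior is Normal; its mode equals its mean, the precision-weighted average.
Prior precision 1/σ₀² = 1/8 = 0.125; data precision n/σ² = 40/9.
μ̂ = (0.125·6 + (40/9)·1.71) / (0.125 + 40/9) = 8.35/(329/72) = 3006/1645 ≈ 1.827.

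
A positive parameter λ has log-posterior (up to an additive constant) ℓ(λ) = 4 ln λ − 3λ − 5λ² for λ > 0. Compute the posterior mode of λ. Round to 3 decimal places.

λ̂_MAP = 0.500

ℓ'(λ) = 4/λ − 3 − 10λ. Setting this to zero and multiplying by λ: 10λ² + 3λ − 4 = 0.
λ = (−3 + √(3² + 4·10·4)) / (2·10) = (−3 + √169) / 20 = (−3 + 13)/20 = 1/2.
ℓ''(λ) = −4/λ² − 10 < 0, confirming a maximum.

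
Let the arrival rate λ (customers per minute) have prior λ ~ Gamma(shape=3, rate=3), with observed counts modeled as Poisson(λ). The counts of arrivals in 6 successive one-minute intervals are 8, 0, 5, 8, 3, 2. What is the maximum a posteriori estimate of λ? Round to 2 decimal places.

λ̂_MAP = 3.11

Σxᵢ = 8+0+5+8+3+2 = 26, with n = 6.
Posterior ∝ λ^2e^(−3λ) · λ^26e^(−6λ) = λ^28e^(−9λ), i.e. Gamma(shape=29, rate=9).
The mode of a Gamma(a, b) with a ≥ 1 (shape–rate) is (a−1)/b = 28/9 ≈ 3.11.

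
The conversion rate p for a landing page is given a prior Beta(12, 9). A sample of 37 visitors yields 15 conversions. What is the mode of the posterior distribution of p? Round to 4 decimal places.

p̂_MAP = 0.4643

Prior: Beta(12, 9).
Data: 15 successes in 37 trials. The binomial likelihood contributes p^15(1−p)^22, so the posterior is Beta(12+15, 9+22) = Beta(27, 31).
For Beta(a, b) with a, b > 1 the mode is (a−1)/(a+b−2) = 26/56 ≈ 0.4643.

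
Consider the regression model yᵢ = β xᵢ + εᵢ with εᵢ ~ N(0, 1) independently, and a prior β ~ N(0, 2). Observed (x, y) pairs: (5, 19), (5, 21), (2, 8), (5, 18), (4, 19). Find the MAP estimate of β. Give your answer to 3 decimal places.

log p(β | y) = −Σ(yᵢ − βxᵢ)²/(2·1) − β²/(2·2) + const.
Setting the derivative to zero: Σxᵢ(yᵢ − βxᵢ)/1 − β/2 = 0, so β = Σxᵢyᵢ / (Σxᵢ² + σ²/τ²).
Σxᵢyᵢ = 5·19 + 5·21 + 2·8 + 5·18 + 4·19 = 382; Σxᵢ² = 95; σ²/τ² = 0.5.
β̂_MAP = 382 / (95 + 0.5) = 382/95.5 ≈ 4.000.

β̂_MAP = 4.000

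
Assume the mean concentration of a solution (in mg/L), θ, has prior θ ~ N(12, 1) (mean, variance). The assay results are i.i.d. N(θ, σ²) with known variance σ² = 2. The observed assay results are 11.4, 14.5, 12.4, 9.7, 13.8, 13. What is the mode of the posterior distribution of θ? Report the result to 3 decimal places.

θ̂_MAP = 12.350

n = 6; x̄ = (11.4 + 14.5 + 12.4 + 9.7 + 13.8 + 13)/6 = 74.8/6 = 187/15 ≈ 12.4667.
For a Normal prior and Normal likelihood with known variance, the posterior is Normal; its mode equals its mean, the precision-weighted average.
Prior precision 1/σ₀² = 1/1 = 1; data precision n/σ² = 6/2 = 3.
θ̂ = (1·12 + 3·(187/15)) / (1 + 3) = 49.4/4 = 12.350.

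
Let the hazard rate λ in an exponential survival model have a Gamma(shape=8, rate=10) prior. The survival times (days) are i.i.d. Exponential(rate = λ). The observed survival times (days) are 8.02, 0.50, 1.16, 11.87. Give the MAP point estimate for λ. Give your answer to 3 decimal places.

The Exponential(rate=λ) likelihood is ∝ λ^n e^(−λΣtᵢ). Here n = 4 and Σtᵢ = 8.02 + 0.50 + 1.16 + 11.87 = 21.55.
Posterior ∝ λ^7e^(−10λ) · λ^4e^(−21.55λ) = λ^11e^(−31.55λ), i.e. Gamma(12, 31.55).
Mode = (a−1)/b = 11/31.55 ≈ 0.349.

λ̂_MAP = 0.349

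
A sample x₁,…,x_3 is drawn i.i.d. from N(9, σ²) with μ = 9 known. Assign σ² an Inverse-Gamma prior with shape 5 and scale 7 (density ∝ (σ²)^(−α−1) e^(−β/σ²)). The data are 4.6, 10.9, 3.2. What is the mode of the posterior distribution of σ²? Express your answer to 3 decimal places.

Sum of squared deviations about the known mean: SS = (4.6−9)² + (10.9−9)² + (3.2−9)² = 56.61.
The Normal likelihood contributes (σ²)^(−n/2) exp(−SS/(2σ²)), so the posterior is Inverse-Gamma(α + n/2, β + SS/2) = Inverse-Gamma(6.5, 35.305).
The mode of Inverse-Gamma(a, b) is b/(a+1) = 35.305/7.5 ≈ 4.707.

σ̂²_MAP = 4.707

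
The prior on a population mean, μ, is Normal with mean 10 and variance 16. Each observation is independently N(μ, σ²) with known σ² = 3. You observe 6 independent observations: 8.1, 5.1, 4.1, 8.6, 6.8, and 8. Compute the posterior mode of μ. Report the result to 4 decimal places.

μ̂_MAP = 6.8808

n = 6; x̄ = (8.1 + 5.1 + 4.1 + 8.6 + 6.8 + 8)/6 = 40.7/6 = 407/60 ≈ 6.7833.
For a Normal prior and Normal likelihood with known variance, the posterior is Normal; its mode equals its mean, the precision-weighted average.
Prior precision 1/σ₀² = 1/16 = 0.0625; data precision n/σ² = 6/3 = 2.
μ̂ = (0.0625·10 + 2·(407/60)) / (0.0625 + 2) = (1703/120)/2.0625 = 3406/495 ≈ 6.8808.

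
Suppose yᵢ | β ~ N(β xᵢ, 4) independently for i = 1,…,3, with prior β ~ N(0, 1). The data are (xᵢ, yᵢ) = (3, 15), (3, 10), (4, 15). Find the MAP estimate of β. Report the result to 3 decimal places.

log p(β | y) = −Σ(yᵢ − βxᵢ)²/(2·4) − β²/(2·1) + const.
Setting the derivative to zero: Σxᵢ(yᵢ − βxᵢ)/4 − β/1 = 0, so β = Σxᵢyᵢ / (Σxᵢ² + σ²/τ²).
Σxᵢyᵢ = 3·15 + 3·10 + 4·15 = 135; Σxᵢ² = 34; σ²/τ² = 4.
β̂_MAP = 135 / (34 + 4) = 135/38 ≈ 3.553.

β̂_MAP = 3.553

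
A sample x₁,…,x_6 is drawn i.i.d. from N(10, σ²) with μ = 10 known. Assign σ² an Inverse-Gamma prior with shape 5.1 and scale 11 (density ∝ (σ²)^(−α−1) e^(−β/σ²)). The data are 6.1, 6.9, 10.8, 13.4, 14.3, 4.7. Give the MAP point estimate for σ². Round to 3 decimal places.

Sum of squared deviations about the known mean: SS = (6.1−10)² + (6.9−10)² + (10.8−10)² + (13.4−10)² + (14.3−10)² + (4.7−10)² = 83.6.
The Normal likelihood contributes (σ²)^(−n/2) exp(−SS/(2σ²)), so the posterior is Inverse-Gamma(α + n/2, β + SS/2) = Inverse-Gamma(8.1, 52.8).
The mode of Inverse-Gamma(a, b) is b/(a+1) = 52.8/9.1 ≈ 5.802.

σ̂²_MAP = 5.802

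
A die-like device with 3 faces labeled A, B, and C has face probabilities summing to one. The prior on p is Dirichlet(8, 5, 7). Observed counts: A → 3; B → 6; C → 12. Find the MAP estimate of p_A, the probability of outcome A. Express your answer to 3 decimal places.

MAP estimate of p_A = 0.263

The posterior is Dirichlet(αᵢ + nᵢ) = Dirichlet(11, 11, 19).
For a Dirichlet(a₁,…,a_K) with all aᵢ > 1, the mode has j-th component (aⱼ − 1)/(Σaᵢ − K).
Here Σaᵢ = 41 and K = 3, so p_A = (11 − 1)/(41 − 3) = 10/38 ≈ 0.263.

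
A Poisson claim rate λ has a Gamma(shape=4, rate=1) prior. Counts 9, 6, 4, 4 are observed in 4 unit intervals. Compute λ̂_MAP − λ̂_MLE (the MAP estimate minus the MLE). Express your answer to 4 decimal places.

Σxᵢ = 23. Posterior is Gamma(27, 5); MAP = (27−1)/5 = 26/5 ≈ 5.20000.
MLE = x̄ = 23/4 ≈ 5.75000.
Difference = 26/5 − 23/4 = -11/20 ≈ -0.5500.

MAP − MLE = -0.5500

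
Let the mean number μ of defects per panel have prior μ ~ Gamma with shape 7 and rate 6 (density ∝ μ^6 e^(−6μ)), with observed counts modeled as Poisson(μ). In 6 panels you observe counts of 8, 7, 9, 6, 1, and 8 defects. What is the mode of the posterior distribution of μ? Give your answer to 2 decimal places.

μ̂_MAP = 3.75

Σxᵢ = 8+7+9+6+1+8 = 39, with n = 6.
Posterior ∝ μ^6e^(−6μ) · μ^39e^(−6μ) = μ^45e^(−12μ), i.e. Gamma(shape=46, rate=12).
The mode of a Gamma(a, b) with a ≥ 1 (shape–rate) is (a−1)/b = 45/12 ≈ 3.75.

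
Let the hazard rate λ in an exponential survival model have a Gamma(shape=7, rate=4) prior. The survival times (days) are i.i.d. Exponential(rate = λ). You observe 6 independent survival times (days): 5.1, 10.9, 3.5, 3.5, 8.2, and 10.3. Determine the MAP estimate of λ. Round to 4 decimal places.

λ̂_MAP = 0.2637

The Exponential(rate=λ) likelihood is ∝ λ^n e^(−λΣtᵢ). Here n = 6 and Σtᵢ = 5.1 + 10.9 + 3.5 + 3.5 + 8.2 + 10.3 = 41.5.
Posterior ∝ λ^6e^(−4λ) · λ^6e^(−41.5λ) = λ^12e^(−45.5λ), i.e. Gamma(13, 45.5).
Mode = (a−1)/b = 12/45.5 ≈ 0.2637.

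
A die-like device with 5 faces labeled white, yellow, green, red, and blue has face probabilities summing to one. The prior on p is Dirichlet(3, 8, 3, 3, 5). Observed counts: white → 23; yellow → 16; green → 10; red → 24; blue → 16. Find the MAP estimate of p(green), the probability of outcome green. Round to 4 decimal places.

The posterior is Dirichlet(αᵢ + nᵢ) = Dirichlet(26, 24, 13, 27, 21).
For a Dirichlet(a₁,…,a_K) with all aᵢ > 1, the mode has j-th component (aⱼ − 1)/(Σaᵢ − K).
Here Σaᵢ = 111 and K = 5, so p(green) = (13 − 1)/(111 − 5) = 12/106 ≈ 0.1132.

MAP estimate of p(green) = 0.1132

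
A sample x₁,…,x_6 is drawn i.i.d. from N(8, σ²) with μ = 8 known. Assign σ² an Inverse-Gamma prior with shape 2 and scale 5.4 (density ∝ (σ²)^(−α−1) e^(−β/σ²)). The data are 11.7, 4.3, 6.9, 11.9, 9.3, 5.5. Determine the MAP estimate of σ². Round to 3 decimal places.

σ̂²_MAP = 5.212

Sum of squared deviations about the known mean: SS = (11.7−8)² + (4.3−8)² + (6.9−8)² + (11.9−8)² + (9.3−8)² + (5.5−8)² = 51.74.
The Normal likelihood contributes (σ²)^(−n/2) exp(−SS/(2σ²)), so the posterior is Inverse-Gamma(α + n/2, β + SS/2) = Inverse-Gamma(5, 31.27).
The mode of Inverse-Gamma(a, b) is b/(a+1) = 31.27/6 ≈ 5.212.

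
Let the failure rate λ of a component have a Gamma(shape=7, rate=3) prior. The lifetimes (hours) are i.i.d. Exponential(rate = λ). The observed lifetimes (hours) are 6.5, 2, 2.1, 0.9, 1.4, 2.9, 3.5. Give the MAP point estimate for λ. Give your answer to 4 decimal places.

The Exponential(rate=λ) likelihood is ∝ λ^n e^(−λΣtᵢ). Here n = 7 and Σtᵢ = 6.5 + 2 + 2.1 + 0.9 + 1.4 + 2.9 + 3.5 = 19.3.
Posterior ∝ λ^6e^(−3λ) · λ^7e^(−19.3λ) = λ^13e^(−22.3λ), i.e. Gamma(14, 22.3).
Mode = (a−1)/b = 13/22.3 ≈ 0.5830.

λ̂_MAP = 0.5830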